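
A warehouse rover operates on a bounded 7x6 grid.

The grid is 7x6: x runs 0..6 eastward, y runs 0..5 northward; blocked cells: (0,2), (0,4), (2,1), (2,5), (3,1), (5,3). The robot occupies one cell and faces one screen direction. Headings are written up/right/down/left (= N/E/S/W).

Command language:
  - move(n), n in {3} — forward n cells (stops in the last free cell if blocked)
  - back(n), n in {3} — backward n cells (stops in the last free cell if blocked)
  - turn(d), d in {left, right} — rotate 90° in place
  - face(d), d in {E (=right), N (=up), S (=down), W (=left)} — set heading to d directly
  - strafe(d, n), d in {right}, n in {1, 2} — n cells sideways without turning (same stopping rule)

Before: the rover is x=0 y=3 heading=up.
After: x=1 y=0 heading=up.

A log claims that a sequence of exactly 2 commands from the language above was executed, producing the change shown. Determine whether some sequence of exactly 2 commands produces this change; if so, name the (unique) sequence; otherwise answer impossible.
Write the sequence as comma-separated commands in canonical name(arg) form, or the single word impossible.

strafe(right, 1), back(3)

key: order matters: swapping strafe(right, 1) and back(3) lands elsewhere
start: x=0 y=3 heading=up
t=1 strafe(right, 1) ⇒ x=1 y=3 heading=up
t=2 back(3) ⇒ x=1 y=0 heading=up
uniquely the one of 100 2-step routes that fits.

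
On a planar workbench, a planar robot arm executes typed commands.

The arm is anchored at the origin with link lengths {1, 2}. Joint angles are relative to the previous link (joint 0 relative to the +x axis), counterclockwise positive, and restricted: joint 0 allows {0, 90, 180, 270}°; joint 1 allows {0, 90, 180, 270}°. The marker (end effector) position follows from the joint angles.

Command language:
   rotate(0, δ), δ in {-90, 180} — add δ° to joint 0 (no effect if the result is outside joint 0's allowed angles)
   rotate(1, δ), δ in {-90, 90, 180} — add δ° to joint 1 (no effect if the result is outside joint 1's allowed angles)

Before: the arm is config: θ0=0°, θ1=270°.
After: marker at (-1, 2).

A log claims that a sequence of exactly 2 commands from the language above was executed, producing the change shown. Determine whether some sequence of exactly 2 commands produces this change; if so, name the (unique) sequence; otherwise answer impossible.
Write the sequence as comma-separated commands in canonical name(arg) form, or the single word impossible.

initial: config: θ0=0°, θ1=270°
t=1 rotate(0, -90) ⇒ config: θ0=270°, θ1=270°
t=2 rotate(0, -90) ⇒ config: θ0=180°, θ1=270°
no other 2-command option fits: unique.

rotate(0, -90), rotate(0, -90)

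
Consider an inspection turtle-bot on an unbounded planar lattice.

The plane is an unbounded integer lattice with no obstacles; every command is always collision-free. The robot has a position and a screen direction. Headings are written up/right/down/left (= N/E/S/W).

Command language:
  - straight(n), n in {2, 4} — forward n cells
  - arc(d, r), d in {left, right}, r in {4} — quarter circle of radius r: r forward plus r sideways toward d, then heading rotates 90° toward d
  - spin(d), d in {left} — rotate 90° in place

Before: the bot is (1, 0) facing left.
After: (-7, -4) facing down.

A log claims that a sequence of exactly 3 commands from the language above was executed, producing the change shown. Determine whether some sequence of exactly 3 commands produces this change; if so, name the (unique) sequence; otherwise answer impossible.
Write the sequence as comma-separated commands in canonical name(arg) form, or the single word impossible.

key: order matters: swapping straight(2) and arc(left, 4) lands elsewhere
t0: (1, 0) facing left
1. straight(2) → (-1, 0) facing left
2. straight(2) → (-3, 0) facing left
3. arc(left, 4) → (-7, -4) facing down
no other 3-command option fits: unique.

straight(2), straight(2), arc(left, 4)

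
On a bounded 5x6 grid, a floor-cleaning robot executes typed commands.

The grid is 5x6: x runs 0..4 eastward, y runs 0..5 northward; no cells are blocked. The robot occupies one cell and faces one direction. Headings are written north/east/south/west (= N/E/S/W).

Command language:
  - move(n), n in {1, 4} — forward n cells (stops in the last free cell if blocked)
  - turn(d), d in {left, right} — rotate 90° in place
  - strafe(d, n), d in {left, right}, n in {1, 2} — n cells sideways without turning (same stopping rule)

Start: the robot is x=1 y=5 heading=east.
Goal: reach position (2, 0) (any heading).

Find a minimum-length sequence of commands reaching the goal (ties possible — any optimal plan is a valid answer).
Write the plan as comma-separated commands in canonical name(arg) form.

turn(right), move(4), move(4), strafe(left, 1)

t0: x=1 y=5 heading=east
t=1 turn(right) ⇒ x=1 y=5 heading=south
t=2 move(4) ⇒ x=1 y=1 heading=south
t=3 move(4) ⇒ x=1 y=0 heading=south
t=4 strafe(left, 1) ⇒ x=2 y=0 heading=south
minimal: 4 command(s), checked below 4.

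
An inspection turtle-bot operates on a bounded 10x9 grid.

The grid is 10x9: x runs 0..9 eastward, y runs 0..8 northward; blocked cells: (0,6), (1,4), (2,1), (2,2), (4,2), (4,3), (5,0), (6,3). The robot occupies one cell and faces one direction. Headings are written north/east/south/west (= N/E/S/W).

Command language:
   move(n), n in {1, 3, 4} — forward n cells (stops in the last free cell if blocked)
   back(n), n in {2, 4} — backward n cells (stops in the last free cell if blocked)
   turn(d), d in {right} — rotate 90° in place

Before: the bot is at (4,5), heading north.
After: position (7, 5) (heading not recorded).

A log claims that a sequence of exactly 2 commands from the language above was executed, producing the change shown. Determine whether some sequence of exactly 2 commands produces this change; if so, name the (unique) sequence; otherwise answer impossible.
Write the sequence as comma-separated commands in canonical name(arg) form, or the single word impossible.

turn(right), move(3)

key: running move(3) before turn(right) would end elsewhere — order is forced
begin: at (4,5), heading north
1. turn(right) → at (4,5), heading east
2. move(3) → at (7,5), heading east
all 36 alternatives checked — unique.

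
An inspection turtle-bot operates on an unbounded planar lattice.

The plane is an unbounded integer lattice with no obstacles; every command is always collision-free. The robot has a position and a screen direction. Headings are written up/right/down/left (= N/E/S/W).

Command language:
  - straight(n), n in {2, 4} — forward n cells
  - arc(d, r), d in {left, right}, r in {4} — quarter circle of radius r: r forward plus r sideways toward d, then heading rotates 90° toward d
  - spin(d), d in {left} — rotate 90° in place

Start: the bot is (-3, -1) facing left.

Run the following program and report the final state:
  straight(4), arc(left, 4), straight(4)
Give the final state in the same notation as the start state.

(-11, -9) facing down

from: (-3, -1) facing left
step 1 (straight(4)): (-7, -1) facing left
step 2 (arc(left, 4)): (-11, -5) facing down
step 3 (straight(4)): (-11, -9) facing down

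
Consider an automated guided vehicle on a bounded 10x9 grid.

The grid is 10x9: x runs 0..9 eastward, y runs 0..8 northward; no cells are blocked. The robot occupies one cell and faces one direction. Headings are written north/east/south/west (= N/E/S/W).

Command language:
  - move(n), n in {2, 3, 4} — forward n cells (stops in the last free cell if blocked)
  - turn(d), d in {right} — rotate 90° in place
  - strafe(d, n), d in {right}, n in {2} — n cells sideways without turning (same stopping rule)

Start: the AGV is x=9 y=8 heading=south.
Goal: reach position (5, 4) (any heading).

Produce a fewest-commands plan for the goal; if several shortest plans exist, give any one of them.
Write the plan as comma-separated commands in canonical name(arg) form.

strafe(right, 2), strafe(right, 2), move(4)

begin: x=9 y=8 heading=south
t=1 strafe(right, 2) ⇒ x=7 y=8 heading=south
t=2 strafe(right, 2) ⇒ x=5 y=8 heading=south
t=3 move(4) ⇒ x=5 y=4 heading=south
nothing shorter than 3 reaches the goal.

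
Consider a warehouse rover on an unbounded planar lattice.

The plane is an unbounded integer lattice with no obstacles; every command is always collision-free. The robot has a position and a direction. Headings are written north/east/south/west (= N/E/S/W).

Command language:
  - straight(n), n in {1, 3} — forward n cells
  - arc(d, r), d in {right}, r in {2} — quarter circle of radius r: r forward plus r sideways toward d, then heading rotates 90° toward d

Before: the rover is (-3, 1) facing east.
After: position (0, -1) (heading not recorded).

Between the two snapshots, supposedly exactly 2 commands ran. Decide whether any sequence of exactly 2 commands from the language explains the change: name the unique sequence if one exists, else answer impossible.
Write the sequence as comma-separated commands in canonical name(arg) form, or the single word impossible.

key: running arc(right, 2) before straight(1) would end elsewhere — order is forced
initial: (-3, 1) facing east
t=1 straight(1) ⇒ (-2, 1) facing east
t=2 arc(right, 2) ⇒ (0, -1) facing south
all 9 alternatives checked — unique.

straight(1), arc(right, 2)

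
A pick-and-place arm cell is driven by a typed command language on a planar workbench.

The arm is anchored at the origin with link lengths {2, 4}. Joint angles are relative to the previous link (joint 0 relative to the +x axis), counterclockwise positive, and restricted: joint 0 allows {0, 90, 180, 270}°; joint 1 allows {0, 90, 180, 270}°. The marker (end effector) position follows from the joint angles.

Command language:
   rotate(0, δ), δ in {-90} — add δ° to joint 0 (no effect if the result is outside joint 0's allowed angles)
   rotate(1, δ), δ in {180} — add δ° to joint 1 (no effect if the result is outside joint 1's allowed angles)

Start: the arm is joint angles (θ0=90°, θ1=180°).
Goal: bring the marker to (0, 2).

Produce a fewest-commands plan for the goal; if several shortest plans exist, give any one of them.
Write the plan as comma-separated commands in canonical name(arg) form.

from: joint angles (θ0=90°, θ1=180°)
1. rotate(0, -90) → joint angles (θ0=0°, θ1=180°)
2. rotate(0, -90) → joint angles (θ0=270°, θ1=180°)
no 1-step plan works, so 2 is optimal.

rotate(0, -90), rotate(0, -90)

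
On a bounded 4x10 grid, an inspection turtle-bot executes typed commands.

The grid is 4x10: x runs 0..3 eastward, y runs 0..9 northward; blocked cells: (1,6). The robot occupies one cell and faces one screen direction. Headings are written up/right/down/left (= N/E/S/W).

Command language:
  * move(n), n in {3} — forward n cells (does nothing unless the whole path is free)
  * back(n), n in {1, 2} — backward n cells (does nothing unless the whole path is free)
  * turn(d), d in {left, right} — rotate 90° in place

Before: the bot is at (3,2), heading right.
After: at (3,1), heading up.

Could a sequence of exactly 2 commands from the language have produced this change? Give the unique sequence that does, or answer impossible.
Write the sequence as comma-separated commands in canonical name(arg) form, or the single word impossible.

key: order matters: swapping turn(left) and back(1) lands elsewhere
begin: at (3,2), heading right
[1] after turn(left): at (3,2), heading up
[2] after back(1): at (3,1), heading up
uniquely the one of 25 2-step routes that fits.

turn(left), back(1)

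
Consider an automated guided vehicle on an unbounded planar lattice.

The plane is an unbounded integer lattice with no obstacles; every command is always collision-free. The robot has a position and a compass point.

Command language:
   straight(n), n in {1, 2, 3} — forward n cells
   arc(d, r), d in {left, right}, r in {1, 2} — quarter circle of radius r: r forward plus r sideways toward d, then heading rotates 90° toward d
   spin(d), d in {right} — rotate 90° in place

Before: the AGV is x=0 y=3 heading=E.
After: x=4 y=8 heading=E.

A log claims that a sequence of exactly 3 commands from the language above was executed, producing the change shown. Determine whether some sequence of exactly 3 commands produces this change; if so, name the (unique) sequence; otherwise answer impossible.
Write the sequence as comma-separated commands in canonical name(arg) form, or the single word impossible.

key: heading stays E — rotations cancel among the 3 commands
initial: x=0 y=3 heading=E
step 1 (arc(left, 2)): x=2 y=5 heading=N
step 2 (straight(1)): x=2 y=6 heading=N
step 3 (arc(right, 2)): x=4 y=8 heading=E
all 512 alternatives checked — unique.

arc(left, 2), straight(1), arc(right, 2)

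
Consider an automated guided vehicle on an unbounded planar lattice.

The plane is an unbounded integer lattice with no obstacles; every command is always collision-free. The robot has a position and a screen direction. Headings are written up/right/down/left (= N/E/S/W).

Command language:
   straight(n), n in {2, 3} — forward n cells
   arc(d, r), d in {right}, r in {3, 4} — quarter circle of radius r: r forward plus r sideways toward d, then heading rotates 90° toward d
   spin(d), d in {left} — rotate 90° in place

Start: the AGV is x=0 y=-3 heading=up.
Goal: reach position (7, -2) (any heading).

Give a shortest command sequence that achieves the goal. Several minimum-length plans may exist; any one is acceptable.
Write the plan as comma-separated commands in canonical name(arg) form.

arc(right, 4), arc(right, 3)

from: x=0 y=-3 heading=up
1. arc(right, 4) → x=4 y=1 heading=right
2. arc(right, 3) → x=7 y=-2 heading=down
nothing shorter than 2 reaches the goal.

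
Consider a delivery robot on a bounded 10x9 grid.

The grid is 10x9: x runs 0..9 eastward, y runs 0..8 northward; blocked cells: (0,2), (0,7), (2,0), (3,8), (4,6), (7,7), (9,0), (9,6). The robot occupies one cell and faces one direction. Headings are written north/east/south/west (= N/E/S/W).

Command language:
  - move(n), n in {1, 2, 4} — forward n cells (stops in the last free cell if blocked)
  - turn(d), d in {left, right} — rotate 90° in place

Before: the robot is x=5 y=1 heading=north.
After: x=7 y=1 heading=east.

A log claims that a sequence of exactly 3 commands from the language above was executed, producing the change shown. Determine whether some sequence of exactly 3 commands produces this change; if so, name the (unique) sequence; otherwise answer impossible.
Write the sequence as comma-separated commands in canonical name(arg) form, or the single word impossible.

key: order matters: swapping turn(right) and move(1) lands elsewhere
begin: x=5 y=1 heading=north
t=1 turn(right) ⇒ x=5 y=1 heading=east
t=2 move(1) ⇒ x=6 y=1 heading=east
t=3 move(1) ⇒ x=7 y=1 heading=east
no other 3-command option fits: unique.

turn(right), move(1), move(1)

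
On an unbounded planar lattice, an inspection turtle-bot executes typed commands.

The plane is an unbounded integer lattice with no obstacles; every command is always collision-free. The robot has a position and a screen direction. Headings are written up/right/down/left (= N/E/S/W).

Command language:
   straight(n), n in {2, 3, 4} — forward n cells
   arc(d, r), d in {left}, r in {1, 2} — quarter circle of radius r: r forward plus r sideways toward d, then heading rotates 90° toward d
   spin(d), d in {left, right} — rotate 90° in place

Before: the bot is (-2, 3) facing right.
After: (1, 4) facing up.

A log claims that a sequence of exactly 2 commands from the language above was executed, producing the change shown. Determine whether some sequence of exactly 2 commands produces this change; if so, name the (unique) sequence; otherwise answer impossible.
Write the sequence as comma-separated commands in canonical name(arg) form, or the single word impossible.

key: order matters: swapping straight(2) and arc(left, 1) lands elsewhere
t0: (-2, 3) facing right
[1] after straight(2): (0, 3) facing right
[2] after arc(left, 1): (1, 4) facing up
all 49 alternatives checked — unique.

straight(2), arc(left, 1)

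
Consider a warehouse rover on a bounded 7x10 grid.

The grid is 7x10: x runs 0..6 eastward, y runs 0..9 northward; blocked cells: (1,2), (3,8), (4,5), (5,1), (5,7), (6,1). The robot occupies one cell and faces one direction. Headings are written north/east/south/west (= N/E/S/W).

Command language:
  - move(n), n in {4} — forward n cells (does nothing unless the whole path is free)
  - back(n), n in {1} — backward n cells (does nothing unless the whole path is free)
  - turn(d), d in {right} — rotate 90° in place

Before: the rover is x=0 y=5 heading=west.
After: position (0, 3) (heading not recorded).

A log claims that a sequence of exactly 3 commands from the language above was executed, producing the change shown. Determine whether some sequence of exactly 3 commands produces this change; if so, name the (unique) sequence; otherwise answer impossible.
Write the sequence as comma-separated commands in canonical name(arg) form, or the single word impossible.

key: order matters: swapping turn(right) and back(1) lands elsewhere
start: x=0 y=5 heading=west
step 1 (turn(right)): x=0 y=5 heading=north
step 2 (back(1)): x=0 y=4 heading=north
step 3 (back(1)): x=0 y=3 heading=north
no rival 3-sequence matches.

turn(right), back(1), back(1)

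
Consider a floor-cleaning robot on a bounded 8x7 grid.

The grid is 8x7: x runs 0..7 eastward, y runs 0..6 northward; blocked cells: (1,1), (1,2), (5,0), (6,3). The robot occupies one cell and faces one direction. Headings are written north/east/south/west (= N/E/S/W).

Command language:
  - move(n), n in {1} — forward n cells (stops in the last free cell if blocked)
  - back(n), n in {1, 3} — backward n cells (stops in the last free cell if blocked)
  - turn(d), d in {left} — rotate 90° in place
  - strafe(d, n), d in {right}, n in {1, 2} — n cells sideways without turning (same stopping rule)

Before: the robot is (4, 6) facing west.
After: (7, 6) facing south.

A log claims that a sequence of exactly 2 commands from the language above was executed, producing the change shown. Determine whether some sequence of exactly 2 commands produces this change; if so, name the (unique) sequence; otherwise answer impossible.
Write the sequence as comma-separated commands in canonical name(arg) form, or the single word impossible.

key: running turn(left) before back(3) would end elsewhere — order is forced
from: (4, 6) facing west
t=1 back(3) ⇒ (7, 6) facing west
t=2 turn(left) ⇒ (7, 6) facing south
all 36 alternatives checked — unique.

back(3), turn(left)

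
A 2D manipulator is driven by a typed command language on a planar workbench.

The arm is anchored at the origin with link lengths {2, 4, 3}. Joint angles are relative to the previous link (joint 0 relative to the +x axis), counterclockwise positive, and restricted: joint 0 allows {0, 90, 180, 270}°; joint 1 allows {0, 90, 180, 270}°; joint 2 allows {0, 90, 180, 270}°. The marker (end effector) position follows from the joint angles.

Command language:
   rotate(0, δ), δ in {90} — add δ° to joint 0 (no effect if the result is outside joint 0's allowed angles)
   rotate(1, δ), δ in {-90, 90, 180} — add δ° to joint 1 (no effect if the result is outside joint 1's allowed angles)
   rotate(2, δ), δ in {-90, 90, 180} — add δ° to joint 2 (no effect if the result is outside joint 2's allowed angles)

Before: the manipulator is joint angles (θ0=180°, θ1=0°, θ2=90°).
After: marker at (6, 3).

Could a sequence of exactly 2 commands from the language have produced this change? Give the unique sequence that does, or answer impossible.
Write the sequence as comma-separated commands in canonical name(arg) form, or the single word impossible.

initial: joint angles (θ0=180°, θ1=0°, θ2=90°)
t=1 rotate(0, 90) ⇒ joint angles (θ0=270°, θ1=0°, θ2=90°)
t=2 rotate(0, 90) ⇒ joint angles (θ0=0°, θ1=0°, θ2=90°)
all 49 alternatives checked — unique.

rotate(0, 90), rotate(0, 90)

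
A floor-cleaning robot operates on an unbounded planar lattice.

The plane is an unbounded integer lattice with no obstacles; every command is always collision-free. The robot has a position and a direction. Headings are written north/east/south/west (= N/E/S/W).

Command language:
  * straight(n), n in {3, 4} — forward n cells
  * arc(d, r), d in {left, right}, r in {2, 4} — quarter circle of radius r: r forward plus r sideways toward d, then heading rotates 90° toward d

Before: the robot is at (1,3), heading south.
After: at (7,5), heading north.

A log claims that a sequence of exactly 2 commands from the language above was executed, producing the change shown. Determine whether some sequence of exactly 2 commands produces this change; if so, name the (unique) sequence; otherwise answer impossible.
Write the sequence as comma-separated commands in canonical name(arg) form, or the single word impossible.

arc(left, 2), arc(left, 4)

key: running arc(left, 4) before arc(left, 2) would end elsewhere — order is forced
start: at (1,3), heading south
t=1 arc(left, 2) ⇒ at (3,1), heading east
t=2 arc(left, 4) ⇒ at (7,5), heading north
uniquely the one of 36 2-step routes that fits.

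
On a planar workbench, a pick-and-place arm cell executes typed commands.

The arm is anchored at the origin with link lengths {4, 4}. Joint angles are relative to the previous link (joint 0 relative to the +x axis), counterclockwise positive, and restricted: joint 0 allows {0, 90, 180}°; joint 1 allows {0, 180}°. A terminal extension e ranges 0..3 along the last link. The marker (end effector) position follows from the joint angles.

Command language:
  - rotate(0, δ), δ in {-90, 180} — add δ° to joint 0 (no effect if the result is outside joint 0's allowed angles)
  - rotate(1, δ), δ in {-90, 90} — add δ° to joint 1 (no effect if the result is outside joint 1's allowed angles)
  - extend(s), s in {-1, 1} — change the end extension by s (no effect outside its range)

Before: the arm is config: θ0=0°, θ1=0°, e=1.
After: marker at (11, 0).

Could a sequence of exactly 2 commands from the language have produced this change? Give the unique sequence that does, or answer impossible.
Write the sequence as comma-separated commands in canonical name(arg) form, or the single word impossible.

begin: config: θ0=0°, θ1=0°, e=1
t=1 extend(1) ⇒ config: θ0=0°, θ1=0°, e=2
t=2 extend(1) ⇒ config: θ0=0°, θ1=0°, e=3
no rival 2-sequence matches.

extend(1), extend(1)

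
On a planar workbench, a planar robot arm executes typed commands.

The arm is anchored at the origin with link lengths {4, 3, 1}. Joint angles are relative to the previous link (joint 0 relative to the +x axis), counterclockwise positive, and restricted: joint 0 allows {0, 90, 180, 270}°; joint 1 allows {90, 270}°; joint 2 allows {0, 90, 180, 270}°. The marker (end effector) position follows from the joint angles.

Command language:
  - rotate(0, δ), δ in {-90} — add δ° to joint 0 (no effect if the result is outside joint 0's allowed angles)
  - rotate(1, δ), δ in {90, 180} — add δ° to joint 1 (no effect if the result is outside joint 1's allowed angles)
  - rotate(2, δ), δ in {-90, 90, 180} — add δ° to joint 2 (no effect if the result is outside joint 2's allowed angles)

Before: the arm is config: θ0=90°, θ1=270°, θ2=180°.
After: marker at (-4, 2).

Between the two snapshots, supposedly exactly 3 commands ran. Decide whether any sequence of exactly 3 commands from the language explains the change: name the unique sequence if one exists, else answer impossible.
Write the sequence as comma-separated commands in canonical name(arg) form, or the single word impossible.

rotate(0, -90), rotate(0, -90), rotate(0, -90)

from: config: θ0=90°, θ1=270°, θ2=180°
[1] after rotate(0, -90): config: θ0=0°, θ1=270°, θ2=180°
[2] after rotate(0, -90): config: θ0=270°, θ1=270°, θ2=180°
[3] after rotate(0, -90): config: θ0=180°, θ1=270°, θ2=180°
no rival 3-sequence matches.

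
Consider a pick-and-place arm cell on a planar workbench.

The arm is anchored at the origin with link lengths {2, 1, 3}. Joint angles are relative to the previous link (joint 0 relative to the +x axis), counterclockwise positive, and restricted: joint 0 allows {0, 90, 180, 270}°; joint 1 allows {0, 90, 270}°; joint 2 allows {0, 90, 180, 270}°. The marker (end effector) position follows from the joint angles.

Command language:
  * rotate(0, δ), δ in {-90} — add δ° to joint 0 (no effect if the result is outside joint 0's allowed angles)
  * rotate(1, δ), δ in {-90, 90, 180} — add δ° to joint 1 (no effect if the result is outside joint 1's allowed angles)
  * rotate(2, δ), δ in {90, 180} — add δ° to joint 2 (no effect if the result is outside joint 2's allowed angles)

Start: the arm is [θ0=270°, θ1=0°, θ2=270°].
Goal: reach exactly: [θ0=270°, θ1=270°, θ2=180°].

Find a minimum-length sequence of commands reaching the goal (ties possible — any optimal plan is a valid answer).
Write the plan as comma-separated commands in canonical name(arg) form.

start: [θ0=270°, θ1=0°, θ2=270°]
step 1 (rotate(2, 180)): [θ0=270°, θ1=0°, θ2=90°]
step 2 (rotate(1, -90)): [θ0=270°, θ1=270°, θ2=90°]
step 3 (rotate(2, 90)): [θ0=270°, θ1=270°, θ2=180°]
nothing shorter than 3 reaches the goal.

rotate(2, 180), rotate(1, -90), rotate(2, 90)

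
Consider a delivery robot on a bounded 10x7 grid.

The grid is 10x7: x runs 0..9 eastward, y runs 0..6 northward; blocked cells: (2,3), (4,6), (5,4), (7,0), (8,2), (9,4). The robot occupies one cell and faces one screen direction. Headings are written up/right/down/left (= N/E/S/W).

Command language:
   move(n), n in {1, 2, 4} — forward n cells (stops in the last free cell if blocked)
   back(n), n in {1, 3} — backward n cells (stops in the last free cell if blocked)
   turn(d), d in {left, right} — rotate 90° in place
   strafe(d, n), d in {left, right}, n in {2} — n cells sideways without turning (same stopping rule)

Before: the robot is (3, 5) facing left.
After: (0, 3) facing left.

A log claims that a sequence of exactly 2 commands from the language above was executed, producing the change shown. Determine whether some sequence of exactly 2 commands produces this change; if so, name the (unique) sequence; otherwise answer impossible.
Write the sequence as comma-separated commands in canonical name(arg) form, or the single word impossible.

move(4), strafe(left, 2)

key: heading stays W — no command in the sequence turns
start: (3, 5) facing left
[1] after move(4): (0, 5) facing left
[2] after strafe(left, 2): (0, 3) facing left
uniquely the one of 81 2-step routes that fits.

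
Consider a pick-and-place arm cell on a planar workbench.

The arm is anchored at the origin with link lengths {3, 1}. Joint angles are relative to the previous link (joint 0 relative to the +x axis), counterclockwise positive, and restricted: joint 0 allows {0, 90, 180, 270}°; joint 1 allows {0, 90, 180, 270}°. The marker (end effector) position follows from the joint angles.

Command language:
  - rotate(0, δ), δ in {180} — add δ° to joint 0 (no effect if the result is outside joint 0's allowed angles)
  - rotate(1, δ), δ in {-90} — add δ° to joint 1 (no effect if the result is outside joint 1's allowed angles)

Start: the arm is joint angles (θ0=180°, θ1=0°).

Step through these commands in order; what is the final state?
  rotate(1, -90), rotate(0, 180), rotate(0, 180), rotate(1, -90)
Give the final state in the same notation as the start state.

joint angles (θ0=180°, θ1=180°)

from: joint angles (θ0=180°, θ1=0°)
step 1 (rotate(1, -90)): joint angles (θ0=180°, θ1=270°)
step 2 (rotate(0, 180)): joint angles (θ0=0°, θ1=270°)
step 3 (rotate(0, 180)): joint angles (θ0=180°, θ1=270°)
step 4 (rotate(1, -90)): joint angles (θ0=180°, θ1=180°)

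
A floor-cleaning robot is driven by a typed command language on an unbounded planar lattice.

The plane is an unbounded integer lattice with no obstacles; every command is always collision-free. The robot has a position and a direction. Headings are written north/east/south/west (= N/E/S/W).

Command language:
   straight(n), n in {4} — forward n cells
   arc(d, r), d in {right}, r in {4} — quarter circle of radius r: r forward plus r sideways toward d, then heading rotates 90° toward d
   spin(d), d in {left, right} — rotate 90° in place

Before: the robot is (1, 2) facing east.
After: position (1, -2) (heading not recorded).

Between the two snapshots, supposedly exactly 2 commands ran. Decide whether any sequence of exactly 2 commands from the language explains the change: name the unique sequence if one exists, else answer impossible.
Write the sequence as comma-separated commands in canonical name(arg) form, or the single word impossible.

spin(right), straight(4)

key: running straight(4) before spin(right) would end elsewhere — order is forced
from: (1, 2) facing east
step 1 (spin(right)): (1, 2) facing south
step 2 (straight(4)): (1, -2) facing south
uniquely the one of 16 2-step routes that fits.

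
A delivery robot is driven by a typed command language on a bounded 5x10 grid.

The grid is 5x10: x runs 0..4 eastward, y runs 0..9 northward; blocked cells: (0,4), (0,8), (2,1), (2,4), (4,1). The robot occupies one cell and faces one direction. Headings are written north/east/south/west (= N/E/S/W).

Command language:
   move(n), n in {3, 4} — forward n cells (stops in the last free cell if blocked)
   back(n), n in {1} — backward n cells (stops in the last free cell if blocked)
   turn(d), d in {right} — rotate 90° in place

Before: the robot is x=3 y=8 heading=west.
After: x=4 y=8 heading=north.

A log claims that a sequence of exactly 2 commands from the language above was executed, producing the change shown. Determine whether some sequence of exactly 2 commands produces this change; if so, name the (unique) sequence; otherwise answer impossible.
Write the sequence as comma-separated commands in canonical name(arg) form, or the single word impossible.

back(1), turn(right)

key: cell and facing (now N) both changed — the 2 commands mix motion and turning
t0: x=3 y=8 heading=west
t=1 back(1) ⇒ x=4 y=8 heading=west
t=2 turn(right) ⇒ x=4 y=8 heading=north
all 16 alternatives checked — unique.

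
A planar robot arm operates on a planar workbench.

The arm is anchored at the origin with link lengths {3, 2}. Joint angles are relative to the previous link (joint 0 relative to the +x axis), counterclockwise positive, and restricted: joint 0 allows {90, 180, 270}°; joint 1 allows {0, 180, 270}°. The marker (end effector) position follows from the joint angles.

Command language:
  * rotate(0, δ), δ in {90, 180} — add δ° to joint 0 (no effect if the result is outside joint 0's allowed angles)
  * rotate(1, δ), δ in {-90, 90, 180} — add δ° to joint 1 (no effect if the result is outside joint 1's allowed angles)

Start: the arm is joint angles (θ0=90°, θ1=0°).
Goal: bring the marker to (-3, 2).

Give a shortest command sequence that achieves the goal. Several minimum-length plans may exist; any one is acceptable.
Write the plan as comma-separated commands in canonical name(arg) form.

begin: joint angles (θ0=90°, θ1=0°)
[1] after rotate(1, -90): joint angles (θ0=90°, θ1=270°)
[2] after rotate(0, 90): joint angles (θ0=180°, θ1=270°)
nothing shorter than 2 reaches the goal.

rotate(1, -90), rotate(0, 90)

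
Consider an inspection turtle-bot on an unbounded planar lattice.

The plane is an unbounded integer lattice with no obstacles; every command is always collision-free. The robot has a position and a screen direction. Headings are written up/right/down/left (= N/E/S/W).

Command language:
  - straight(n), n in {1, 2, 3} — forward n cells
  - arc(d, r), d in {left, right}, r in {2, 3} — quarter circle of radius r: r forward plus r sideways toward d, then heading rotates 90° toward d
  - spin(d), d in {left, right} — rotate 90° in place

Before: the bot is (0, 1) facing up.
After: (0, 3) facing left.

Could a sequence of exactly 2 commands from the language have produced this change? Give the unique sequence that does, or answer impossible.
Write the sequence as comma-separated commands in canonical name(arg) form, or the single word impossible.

straight(2), spin(left)

key: cell and facing (now W) both changed — the 2 commands mix motion and turning
start: (0, 1) facing up
[1] after straight(2): (0, 3) facing up
[2] after spin(left): (0, 3) facing left
uniquely the one of 81 2-step routes that fits.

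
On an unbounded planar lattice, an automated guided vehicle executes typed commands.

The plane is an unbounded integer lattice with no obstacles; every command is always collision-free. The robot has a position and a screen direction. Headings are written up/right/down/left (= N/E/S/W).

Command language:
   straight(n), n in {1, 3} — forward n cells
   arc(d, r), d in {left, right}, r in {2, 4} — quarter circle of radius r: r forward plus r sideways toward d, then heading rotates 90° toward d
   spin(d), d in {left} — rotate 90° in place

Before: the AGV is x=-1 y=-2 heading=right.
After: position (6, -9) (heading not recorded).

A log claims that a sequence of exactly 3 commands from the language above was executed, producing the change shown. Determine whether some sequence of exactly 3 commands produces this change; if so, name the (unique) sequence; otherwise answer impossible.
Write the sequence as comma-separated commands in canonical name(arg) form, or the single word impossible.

straight(3), arc(right, 4), straight(3)

from: x=-1 y=-2 heading=right
t=1 straight(3) ⇒ x=2 y=-2 heading=right
t=2 arc(right, 4) ⇒ x=6 y=-6 heading=down
t=3 straight(3) ⇒ x=6 y=-9 heading=down
no other 3-command option fits: unique.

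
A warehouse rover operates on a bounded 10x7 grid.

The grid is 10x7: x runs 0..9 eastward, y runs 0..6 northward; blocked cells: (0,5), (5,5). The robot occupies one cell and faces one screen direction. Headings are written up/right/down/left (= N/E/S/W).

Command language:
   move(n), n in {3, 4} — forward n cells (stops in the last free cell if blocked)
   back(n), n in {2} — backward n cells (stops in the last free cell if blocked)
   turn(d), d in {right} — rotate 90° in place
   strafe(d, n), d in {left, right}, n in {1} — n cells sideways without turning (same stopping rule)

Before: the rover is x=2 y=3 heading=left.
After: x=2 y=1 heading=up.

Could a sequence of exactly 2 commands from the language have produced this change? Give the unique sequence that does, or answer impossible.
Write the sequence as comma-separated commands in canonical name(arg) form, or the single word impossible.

key: order matters: swapping turn(right) and back(2) lands elsewhere
begin: x=2 y=3 heading=left
1. turn(right) → x=2 y=3 heading=up
2. back(2) → x=2 y=1 heading=up
no other 2-command option fits: unique.

turn(right), back(2)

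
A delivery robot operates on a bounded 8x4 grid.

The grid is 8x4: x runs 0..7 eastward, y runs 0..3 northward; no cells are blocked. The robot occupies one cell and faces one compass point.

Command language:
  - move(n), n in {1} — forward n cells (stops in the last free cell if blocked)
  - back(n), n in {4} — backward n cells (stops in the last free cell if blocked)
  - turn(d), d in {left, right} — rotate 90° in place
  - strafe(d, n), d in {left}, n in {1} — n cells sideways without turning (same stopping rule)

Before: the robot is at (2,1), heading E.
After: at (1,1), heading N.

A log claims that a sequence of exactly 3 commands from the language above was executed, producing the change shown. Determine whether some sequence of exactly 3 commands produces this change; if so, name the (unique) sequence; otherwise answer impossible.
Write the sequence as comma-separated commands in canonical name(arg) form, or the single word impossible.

back(4), move(1), turn(left)

key: running turn(left) before back(4) would end elsewhere — order is forced
start: at (2,1), heading E
[1] after back(4): at (0,1), heading E
[2] after move(1): at (1,1), heading E
[3] after turn(left): at (1,1), heading N
uniquely the one of 125 3-step routes that fits.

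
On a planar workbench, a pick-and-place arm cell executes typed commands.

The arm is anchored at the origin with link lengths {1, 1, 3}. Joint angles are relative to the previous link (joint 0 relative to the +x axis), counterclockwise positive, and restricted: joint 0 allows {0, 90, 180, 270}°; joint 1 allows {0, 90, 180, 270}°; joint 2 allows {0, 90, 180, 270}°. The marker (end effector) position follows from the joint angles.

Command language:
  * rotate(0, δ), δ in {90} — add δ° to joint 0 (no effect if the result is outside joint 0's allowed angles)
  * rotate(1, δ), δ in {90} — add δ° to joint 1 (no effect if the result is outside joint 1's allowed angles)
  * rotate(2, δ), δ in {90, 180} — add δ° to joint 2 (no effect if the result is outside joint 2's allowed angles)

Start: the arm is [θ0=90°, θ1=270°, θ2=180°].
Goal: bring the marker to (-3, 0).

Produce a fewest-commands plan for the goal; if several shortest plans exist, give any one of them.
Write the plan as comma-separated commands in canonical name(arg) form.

t0: [θ0=90°, θ1=270°, θ2=180°]
step 1 (rotate(1, 90)): [θ0=90°, θ1=0°, θ2=180°]
step 2 (rotate(1, 90)): [θ0=90°, θ1=90°, θ2=180°]
step 3 (rotate(1, 90)): [θ0=90°, θ1=180°, θ2=180°]
step 4 (rotate(0, 90)): [θ0=180°, θ1=180°, θ2=180°]
minimal: 4 command(s), checked below 4.

rotate(1, 90), rotate(1, 90), rotate(1, 90), rotate(0, 90)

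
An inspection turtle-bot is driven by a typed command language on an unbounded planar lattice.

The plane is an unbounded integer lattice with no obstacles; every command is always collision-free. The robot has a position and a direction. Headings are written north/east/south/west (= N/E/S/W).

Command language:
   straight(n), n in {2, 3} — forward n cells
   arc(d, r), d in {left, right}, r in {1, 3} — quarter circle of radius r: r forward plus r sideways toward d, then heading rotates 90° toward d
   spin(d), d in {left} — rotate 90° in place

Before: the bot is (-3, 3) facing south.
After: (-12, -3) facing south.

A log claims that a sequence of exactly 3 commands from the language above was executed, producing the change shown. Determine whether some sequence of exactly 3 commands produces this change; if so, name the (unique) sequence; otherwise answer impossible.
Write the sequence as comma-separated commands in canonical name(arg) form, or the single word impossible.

arc(right, 3), straight(3), arc(left, 3)

key: running arc(left, 3) before arc(right, 3) would end elsewhere — order is forced
start: (-3, 3) facing south
step 1 (arc(right, 3)): (-6, 0) facing west
step 2 (straight(3)): (-9, 0) facing west
step 3 (arc(left, 3)): (-12, -3) facing south
all 343 alternatives checked — unique.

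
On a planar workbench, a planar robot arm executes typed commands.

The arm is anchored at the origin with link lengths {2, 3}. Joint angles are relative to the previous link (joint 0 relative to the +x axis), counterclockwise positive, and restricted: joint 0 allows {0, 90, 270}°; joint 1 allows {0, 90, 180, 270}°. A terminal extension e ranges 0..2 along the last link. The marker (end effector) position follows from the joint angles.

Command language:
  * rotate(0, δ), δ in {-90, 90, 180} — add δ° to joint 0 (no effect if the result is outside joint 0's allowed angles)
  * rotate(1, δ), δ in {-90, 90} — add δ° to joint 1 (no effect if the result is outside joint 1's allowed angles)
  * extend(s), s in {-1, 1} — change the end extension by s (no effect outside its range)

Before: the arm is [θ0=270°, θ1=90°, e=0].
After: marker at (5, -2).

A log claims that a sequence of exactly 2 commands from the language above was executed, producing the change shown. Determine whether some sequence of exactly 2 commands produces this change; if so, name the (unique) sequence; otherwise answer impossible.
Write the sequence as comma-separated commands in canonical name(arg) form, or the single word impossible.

t0: [θ0=270°, θ1=90°, e=0]
1. extend(1) → [θ0=270°, θ1=90°, e=1]
2. extend(1) → [θ0=270°, θ1=90°, e=2]
uniquely the one of 49 2-step routes that fits.

extend(1), extend(1)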